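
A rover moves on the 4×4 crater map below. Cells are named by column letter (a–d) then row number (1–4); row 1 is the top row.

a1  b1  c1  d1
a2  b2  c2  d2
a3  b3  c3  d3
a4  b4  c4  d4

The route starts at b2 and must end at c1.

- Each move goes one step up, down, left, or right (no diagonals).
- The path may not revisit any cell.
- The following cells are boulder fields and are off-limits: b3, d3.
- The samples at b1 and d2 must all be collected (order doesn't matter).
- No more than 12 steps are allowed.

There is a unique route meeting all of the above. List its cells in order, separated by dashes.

b2 - b1 - a1 - a2 - a3 - a4 - b4 - c4 - c3 - c2 - d2 - d1 - c1

The 12-move cap with required stops at b1, d2 leaves no slack for detours.
Route from b2: up 1 to b1, left 1 to a1, down 3 to a4, right 2 to c4, up 2 to c2, right 1 to d2, up 1 to d1, left 1 to c1 — 12 moves in all.
Check: all required cells visited; 12 ≤ 12 moves.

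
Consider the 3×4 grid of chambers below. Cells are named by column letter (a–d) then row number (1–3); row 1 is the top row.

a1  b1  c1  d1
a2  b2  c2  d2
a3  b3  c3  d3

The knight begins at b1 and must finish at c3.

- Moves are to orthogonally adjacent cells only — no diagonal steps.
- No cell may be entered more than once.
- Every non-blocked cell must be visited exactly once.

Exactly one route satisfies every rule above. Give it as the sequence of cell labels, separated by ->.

Need to visit all 12 open cells exactly once, starting at b1 and ending at c3.
Cell d3 has only two open neighbours (d2 and c3), so the path must pass straight through it: one of those is the cell it's entered from and the other is where it exits.
Route from b1: left 1 to a1, down 2 to a3, right 1 to b3, up 1 to b2, right 1 to c2, up 1 to c1, right 1 to d1, down 2 to d3, left 1 to c3 — 11 moves in all.
Check: all 12 open cells covered.

b1 -> a1 -> a2 -> a3 -> b3 -> b2 -> c2 -> c1 -> d1 -> d2 -> d3 -> c3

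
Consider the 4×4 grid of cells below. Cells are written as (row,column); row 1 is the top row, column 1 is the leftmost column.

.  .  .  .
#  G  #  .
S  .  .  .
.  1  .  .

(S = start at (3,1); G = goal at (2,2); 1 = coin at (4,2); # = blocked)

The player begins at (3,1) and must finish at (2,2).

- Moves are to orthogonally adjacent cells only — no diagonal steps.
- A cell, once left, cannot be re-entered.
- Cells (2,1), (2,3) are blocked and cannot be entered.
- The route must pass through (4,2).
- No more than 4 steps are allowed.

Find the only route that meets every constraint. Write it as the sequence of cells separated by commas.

(3,1), (4,1), (4,2), (3,2), (2,2)

Any route must reach (4,2) and still end at (2,2) within 4 moves, so the order of the required stops is forced.
Route from (3,1): down to (4,1), right to (4,2), 2× up (reaching (2,2)) — 4 moves in all.
Check: all required cells visited; 4 ≤ 4 moves.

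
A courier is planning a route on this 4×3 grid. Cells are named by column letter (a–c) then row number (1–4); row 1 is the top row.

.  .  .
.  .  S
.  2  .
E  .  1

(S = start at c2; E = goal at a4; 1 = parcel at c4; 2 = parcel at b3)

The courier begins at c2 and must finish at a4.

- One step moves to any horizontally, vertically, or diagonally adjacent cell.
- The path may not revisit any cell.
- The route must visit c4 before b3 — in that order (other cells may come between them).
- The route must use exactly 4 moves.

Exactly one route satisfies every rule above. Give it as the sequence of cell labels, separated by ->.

The waypoints must appear in the order c4, b3, with no cell reused.
Route from c2: down 2 to c4, up-left 1 to b3, down-left 1 to a4 — 4 moves in all.
Check: order respected (1 at step 2, 2 at step 3); 4 moves as required.

c2 -> c3 -> c4 -> b3 -> a4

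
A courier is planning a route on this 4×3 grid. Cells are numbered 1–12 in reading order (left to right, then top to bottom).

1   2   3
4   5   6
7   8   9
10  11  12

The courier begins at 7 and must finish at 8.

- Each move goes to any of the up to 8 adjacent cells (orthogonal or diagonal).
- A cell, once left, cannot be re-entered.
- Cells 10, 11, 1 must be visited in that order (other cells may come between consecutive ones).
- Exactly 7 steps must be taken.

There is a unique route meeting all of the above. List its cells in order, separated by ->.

7 -> 10 -> 11 -> 9 -> 5 -> 1 -> 4 -> 8

The waypoints must appear in the order 10, 11, 1, with no cell reused.
Route from 7: down 1 to 10, right 1 to 11, up-right 1 to 9, up-left 2 to 1, down 1 to 4, down-right 1 to 8 — 7 moves in all.
Check: order respected (10 at step 1, 11 at step 2, 1 at step 5); 7 moves as required.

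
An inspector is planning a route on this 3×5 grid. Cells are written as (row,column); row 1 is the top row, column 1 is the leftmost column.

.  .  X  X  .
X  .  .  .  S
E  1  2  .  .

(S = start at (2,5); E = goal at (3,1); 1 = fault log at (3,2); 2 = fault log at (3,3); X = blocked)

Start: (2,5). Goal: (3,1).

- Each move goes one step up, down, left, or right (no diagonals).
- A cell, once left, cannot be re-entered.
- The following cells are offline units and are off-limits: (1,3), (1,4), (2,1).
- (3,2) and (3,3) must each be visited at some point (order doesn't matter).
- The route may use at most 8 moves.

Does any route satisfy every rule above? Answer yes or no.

One route that works: (2,5) → (3,5) → (3,4) → (3,3) → (3,2) → (3,1).

yes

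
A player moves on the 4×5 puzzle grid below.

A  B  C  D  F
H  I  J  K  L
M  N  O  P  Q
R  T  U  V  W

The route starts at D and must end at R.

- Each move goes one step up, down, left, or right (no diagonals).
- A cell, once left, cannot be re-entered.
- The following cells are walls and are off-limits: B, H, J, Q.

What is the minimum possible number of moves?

6

The Manhattan distance from D to R is |1−4| + |4−1| = 6, so at least 6 moves are needed.
A route of 6 moves achieves this: D → K → P → V → U → T → R.
Since 6 matches the lower bound, it is optimal.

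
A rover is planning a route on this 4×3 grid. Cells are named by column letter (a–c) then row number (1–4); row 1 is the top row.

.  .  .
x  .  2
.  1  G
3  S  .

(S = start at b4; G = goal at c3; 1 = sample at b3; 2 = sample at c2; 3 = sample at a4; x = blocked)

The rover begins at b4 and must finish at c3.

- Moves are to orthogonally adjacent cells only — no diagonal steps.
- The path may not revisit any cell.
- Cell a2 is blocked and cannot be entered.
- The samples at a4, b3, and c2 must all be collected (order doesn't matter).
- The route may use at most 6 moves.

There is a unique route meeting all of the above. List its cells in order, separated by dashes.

The 6-move cap with required stops at a4, b3, c2 leaves no slack for detours.
Route from b4: left 1 to a4, up 1 to a3, right 1 to b3, up 1 to b2, right 1 to c2, down 1 to c3 — 6 moves in all.
Check: all required cells visited; 6 ≤ 6 moves.

b4 - a4 - a3 - b3 - b2 - c2 - c3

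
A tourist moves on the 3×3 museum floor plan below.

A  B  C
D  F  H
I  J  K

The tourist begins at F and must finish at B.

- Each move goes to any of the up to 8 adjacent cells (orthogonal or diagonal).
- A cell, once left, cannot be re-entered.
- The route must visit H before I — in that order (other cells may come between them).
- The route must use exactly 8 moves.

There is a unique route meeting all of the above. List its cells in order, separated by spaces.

F C H K J I D A B

The waypoints must appear in the order H, I, with no cell reused.
Route from F: up-right 1 to C, down 2 to K, left 2 to I, up 2 to A, right 1 to B — 8 moves in all.
Check: order respected (H at step 2, I at step 5); 8 moves as required.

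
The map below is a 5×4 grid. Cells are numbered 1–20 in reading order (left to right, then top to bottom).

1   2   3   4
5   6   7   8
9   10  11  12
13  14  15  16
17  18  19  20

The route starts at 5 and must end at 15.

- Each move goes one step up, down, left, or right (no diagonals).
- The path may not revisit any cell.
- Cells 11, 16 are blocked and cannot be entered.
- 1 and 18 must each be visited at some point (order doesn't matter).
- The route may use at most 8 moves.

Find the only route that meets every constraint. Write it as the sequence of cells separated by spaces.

5 1 2 6 10 14 18 19 15

The 8-move cap with required stops at 1, 18 leaves no slack for detours.
Route from 5: up to 1, right to 2, 4× down (reaching 18), right to 19, up to 15 — 8 moves in all.
Check: all required cells visited; 8 ≤ 8 moves.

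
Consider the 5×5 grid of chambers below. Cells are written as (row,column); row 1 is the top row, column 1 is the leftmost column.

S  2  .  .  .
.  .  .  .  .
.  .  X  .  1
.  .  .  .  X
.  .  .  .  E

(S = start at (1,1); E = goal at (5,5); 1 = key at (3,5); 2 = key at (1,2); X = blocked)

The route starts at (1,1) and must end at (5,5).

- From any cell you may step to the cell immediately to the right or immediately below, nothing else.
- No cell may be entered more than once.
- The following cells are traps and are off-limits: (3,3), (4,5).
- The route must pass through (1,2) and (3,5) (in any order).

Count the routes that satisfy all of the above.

0

A right/down-only route from (1,1) to (5,5) makes exactly 4 down-moves and 4 right-moves in some order.
With no other constraints that would be C(8,4) = 70 routes.
A monotone route can only reach the required cells in the order (1,2), (3,5), so split there and multiply the segment counts (each segment already excludes blocked cells): (1,1)→(1,2): 1; (1,2)→(3,5): 7; (3,5)→(5,5): 0; product = 0.
No route satisfies every constraint, so the count is 0.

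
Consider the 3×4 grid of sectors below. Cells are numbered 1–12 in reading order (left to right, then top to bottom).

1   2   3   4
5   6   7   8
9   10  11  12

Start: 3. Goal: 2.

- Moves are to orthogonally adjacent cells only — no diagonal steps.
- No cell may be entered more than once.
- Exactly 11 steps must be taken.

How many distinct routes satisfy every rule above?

Need simple routes of exactly 11 moves from 3 to 2 (Manhattan distance 1, so 5 moves are spent on a detour and 5 undoing it).
Enumerating: 3 4 8 12 11 7 6 10 9 5 1 2.
That gives 1 route.

1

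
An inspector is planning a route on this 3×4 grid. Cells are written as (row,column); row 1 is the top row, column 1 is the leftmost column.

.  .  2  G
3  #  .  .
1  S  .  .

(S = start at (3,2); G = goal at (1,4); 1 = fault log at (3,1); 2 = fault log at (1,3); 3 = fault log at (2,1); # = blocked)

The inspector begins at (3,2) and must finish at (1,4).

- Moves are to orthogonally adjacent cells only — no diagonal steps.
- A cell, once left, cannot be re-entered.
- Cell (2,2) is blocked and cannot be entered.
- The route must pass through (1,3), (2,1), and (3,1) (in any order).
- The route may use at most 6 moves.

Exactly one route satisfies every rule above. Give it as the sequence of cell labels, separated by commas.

(3,2), (3,1), (2,1), (1,1), (1,2), (1,3), (1,4)

Any route must reach (1,3), (2,1), and (3,1) and still end at (1,4) within 6 moves, so the order of the required stops is forced.
Route from (3,2): left to (3,1), 2× up (reaching (1,1)), 3× right (reaching (1,4)) — 6 moves in all.
Check: all required cells visited; 6 ≤ 6 moves.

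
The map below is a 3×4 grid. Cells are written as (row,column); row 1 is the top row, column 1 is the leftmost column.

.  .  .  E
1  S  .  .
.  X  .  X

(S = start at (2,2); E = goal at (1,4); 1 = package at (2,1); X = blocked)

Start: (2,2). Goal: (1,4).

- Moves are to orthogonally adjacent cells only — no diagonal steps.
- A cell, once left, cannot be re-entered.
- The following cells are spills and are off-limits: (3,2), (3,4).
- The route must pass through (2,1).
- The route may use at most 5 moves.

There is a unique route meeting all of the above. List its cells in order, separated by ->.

(2,2) -> (2,1) -> (1,1) -> (1,2) -> (1,3) -> (1,4)

Any route must reach (2,1) and still end at (1,4) within 5 moves, so the order of the required stops is forced.
Route from (2,2): left to (2,1), up to (1,1), 3× right (reaching (1,4)) — 5 moves in all.
Check: all required cells visited; 5 ≤ 5 moves.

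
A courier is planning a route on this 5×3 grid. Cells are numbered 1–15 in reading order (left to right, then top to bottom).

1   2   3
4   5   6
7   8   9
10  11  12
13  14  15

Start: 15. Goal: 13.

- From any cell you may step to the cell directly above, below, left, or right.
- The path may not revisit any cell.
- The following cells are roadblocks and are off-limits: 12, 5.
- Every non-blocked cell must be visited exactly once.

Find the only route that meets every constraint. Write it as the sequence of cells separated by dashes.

15 - 14 - 11 - 8 - 9 - 6 - 3 - 2 - 1 - 4 - 7 - 10 - 13

Need to visit all 13 open cells exactly once, starting at 15 and ending at 13.
Cell 2 has only two open neighbours (1 and 3), so the path must pass straight through it: one of those is the cell it's entered from and the other is where it exits.
Route from 15: left 1 to 14, up 2 to 8, right 1 to 9, up 2 to 3, left 2 to 1, down 4 to 13 — 12 moves in all.
Check: all 13 open cells covered.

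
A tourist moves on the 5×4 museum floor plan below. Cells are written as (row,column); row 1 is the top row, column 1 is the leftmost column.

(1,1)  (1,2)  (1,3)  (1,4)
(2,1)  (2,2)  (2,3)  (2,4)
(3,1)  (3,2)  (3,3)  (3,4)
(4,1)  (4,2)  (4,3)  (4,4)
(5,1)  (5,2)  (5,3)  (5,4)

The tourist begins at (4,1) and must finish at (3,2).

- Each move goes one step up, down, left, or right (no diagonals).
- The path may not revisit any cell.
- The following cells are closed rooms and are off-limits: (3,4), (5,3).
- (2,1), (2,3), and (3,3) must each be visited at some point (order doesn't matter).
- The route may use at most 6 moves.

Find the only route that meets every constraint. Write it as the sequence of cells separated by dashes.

(4,1) - (3,1) - (2,1) - (2,2) - (2,3) - (3,3) - (3,2)

The budget equals the shortest possible length, so every move has to be on a shortest route through the required cells.
Route from (4,1): 2× up (reaching (2,1)), 2× right (reaching (2,3)), down to (3,3), left to (3,2) — 6 moves in all.
Check: all required cells visited; 6 ≤ 6 moves.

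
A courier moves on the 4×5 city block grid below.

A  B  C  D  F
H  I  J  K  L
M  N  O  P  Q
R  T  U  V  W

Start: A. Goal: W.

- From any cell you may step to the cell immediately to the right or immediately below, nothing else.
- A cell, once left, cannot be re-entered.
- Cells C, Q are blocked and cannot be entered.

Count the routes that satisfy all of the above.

A right/down-only route from A to W makes exactly 3 down-moves and 4 right-moves in some order.
With no other constraints that would be C(7,3) = 35 routes.
Subtract routes through each blocked cell (inclusion–exclusion for overlaps): − through C: 10 − through Q: 15 + through C&Q: 6 → 16.
That gives 16 routes.

16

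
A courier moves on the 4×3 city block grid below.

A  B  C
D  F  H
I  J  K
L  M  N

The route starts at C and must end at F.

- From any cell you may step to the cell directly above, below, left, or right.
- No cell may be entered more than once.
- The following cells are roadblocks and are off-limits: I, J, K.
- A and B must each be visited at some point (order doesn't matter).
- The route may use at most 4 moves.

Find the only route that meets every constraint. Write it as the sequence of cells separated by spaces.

The 4-move cap with required stops at A, B leaves no slack for detours.
Route from C: 2× left (reaching A), down to D, right to F — 4 moves in all.
Check: all required cells visited; 4 ≤ 4 moves.

C B A D F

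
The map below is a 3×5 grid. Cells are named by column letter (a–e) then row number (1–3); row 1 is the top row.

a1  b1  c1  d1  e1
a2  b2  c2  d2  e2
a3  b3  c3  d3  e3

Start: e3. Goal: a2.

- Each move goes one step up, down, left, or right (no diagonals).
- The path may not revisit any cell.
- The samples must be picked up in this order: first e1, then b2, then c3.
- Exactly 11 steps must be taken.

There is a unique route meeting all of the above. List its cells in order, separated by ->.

The waypoints must appear in the order e1, b2, c3, with no cell reused.
Route from e3: 2× up (reaching e1), 3× left (reaching b1), down to b2, right to c2, down to c3, 2× left (reaching a3), up to a2 — 11 moves in all.
Check: order respected (e1 at step 2, b2 at step 6, c3 at step 8); 11 moves as required.

e3 -> e2 -> e1 -> d1 -> c1 -> b1 -> b2 -> c2 -> c3 -> b3 -> a3 -> a2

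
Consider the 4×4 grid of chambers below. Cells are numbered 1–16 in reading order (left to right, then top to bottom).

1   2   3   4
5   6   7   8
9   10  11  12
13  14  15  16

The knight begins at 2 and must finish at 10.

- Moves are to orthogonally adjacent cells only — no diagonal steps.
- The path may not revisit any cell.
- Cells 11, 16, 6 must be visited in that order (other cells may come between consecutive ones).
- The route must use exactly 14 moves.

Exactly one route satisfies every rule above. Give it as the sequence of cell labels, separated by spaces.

2 3 4 8 7 11 12 16 15 14 13 9 5 6 10

The waypoints must appear in the order 11, 16, 6, with no cell reused.
Route from 2: 2× right (reaching 4), down to 8, left to 7, down to 11, right to 12, down to 16, 3× left (reaching 13), 2× up (reaching 5), right to 6, down to 10 — 14 moves in all.
Check: order respected (11 at step 5, 16 at step 7, 6 at step 13); 14 moves as required.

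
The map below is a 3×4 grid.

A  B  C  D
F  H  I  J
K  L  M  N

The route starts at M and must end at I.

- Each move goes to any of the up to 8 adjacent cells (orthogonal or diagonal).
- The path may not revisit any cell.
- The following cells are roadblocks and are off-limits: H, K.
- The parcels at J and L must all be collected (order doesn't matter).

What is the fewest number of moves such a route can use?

6

Any route passes through J and L in some order between M and I. Summing Chebyshev distances along each leg and taking the cheapest ordering (M → J → L → I) gives a lower bound of 1 + 2 + 1 = 4 moves.
The shortest route satisfying every rule uses 6 moves: M → J → C → B → F → L → I.
The no-revisit rule (legs can't share cells) pushes the minimum above the 4-move bound; an exhaustive check rules out every length from 4 to 5, leaving 6 as the minimum.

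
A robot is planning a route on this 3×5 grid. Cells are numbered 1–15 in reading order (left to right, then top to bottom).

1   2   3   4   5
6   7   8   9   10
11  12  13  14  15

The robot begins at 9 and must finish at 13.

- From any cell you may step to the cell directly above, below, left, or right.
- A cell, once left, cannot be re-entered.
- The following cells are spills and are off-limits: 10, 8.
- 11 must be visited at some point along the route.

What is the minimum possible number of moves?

8

Any route passes through 11 somewhere between 9 and 13. Summing Manhattan distances along the two legs (9 → 11 → 13) gives a lower bound of 4 + 2 = 6 moves.
The shortest route satisfying every rule uses 8 moves: 9 → 4 → 3 → 2 → 7 → 6 → 11 → 12 → 13.
The bound of 6 isn't tight here; checking systematically, no route of length 6 through 7 satisfies every constraint, so 8 is the minimum.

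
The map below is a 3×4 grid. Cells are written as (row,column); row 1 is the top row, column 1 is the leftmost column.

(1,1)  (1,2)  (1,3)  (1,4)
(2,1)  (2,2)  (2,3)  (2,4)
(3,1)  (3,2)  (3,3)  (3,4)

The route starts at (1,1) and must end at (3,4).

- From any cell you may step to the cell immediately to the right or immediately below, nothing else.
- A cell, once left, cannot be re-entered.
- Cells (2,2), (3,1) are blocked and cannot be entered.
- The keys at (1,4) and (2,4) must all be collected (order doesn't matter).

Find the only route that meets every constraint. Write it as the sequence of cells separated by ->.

(1,1) -> (1,2) -> (1,3) -> (1,4) -> (2,4) -> (3,4)

Moves only go right or down, so the column and row indices never decrease.
Route from (1,1): 3× right (reaching (1,4)), 2× down (reaching (3,4)) — 5 moves in all.
Check: all required cells visited.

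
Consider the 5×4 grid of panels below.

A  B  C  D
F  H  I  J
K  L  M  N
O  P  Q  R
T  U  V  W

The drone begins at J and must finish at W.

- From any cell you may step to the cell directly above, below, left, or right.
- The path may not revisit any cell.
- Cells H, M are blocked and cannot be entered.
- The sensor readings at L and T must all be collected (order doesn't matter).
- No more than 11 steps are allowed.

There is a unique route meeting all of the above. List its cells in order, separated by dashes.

J - N - R - Q - P - L - K - O - T - U - V - W

The 11-move cap with required stops at L, T leaves no slack for detours.
Route from J: down 2 to R, left 2 to P, up 1 to L, left 1 to K, down 2 to T, right 3 to W — 11 moves in all.
Check: all required cells visited; 11 ≤ 11 moves.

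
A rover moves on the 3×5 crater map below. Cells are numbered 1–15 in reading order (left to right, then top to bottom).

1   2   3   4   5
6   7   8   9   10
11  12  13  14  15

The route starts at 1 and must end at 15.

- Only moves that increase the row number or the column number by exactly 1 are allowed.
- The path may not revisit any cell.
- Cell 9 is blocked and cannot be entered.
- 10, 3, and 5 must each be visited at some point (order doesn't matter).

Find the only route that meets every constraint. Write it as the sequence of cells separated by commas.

1, 2, 3, 4, 5, 10, 15

Moves only go right or down, so the column and row indices never decrease.
Route from 1: 4× right (reaching 5), 2× down (reaching 15) — 6 moves in all.
Check: all required cells visited.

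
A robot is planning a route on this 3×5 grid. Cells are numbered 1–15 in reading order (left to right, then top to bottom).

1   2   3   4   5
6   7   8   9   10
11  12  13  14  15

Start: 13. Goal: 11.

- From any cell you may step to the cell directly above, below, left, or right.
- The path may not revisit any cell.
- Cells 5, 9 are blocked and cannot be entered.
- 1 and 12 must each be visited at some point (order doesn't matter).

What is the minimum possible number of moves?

Any route passes through 1 and 12 in some order between 13 and 11. Summing Manhattan distances along each leg and taking the cheapest ordering (13 → 12 → 1 → 11) gives a lower bound of 1 + 3 + 2 = 6 moves.
A route of 6 moves achieves this: 13 → 12 → 7 → 2 → 1 → 6 → 11.
Since 6 matches the lower bound, it is optimal.

6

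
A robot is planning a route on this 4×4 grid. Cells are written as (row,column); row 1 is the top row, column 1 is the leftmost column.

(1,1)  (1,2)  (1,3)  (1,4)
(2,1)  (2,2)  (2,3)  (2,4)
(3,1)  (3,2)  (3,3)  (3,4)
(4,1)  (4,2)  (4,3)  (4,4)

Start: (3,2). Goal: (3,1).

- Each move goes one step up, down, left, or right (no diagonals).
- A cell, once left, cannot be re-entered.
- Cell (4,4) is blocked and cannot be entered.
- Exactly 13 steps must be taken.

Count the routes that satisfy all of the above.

Need simple routes of exactly 13 moves from (3,2) to (3,1) (Manhattan distance 1, so 6 moves are spent on a detour and 6 undoing it).
Enumerating: (3,2) (2,2) (2,1) (1,1) (1,2) (1,3) (2,3) (2,4) (3,4) (3,3) (4,3) (4,2) (4,1) (3,1) | (3,2) (2,2) (2,1) (1,1) (1,2) (1,3) (1,4) (2,4) (3,4) (3,3) (4,3) (4,2) (4,1) (3,1) | (3,2) (2,2) (2,1) (1,1) (1,2) (1,3) (1,4) (2,4) (2,3) (3,3) (4,3) (4,2) (4,1) (3,1) | (3,2) (4,2) (4,3) (3,3) (3,4) (2,4) (1,4) (1,3) (2,3) (2,2) (1,2) (1,1) (2,1) (3,1).
That gives 4 routes.

4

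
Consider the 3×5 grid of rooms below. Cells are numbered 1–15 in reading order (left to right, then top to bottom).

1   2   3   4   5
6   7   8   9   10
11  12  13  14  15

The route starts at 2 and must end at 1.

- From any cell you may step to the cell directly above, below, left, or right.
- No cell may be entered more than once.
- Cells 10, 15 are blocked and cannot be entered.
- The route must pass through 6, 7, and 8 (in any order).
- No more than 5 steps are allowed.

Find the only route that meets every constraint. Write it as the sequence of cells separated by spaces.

2 3 8 7 6 1

Any route must reach 6, 7, and 8 and still end at 1 within 5 moves, so the order of the required stops is forced.
Route from 2: right to 3, down to 8, 2× left (reaching 6), up to 1 — 5 moves in all.
Check: all required cells visited; 5 ≤ 5 moves.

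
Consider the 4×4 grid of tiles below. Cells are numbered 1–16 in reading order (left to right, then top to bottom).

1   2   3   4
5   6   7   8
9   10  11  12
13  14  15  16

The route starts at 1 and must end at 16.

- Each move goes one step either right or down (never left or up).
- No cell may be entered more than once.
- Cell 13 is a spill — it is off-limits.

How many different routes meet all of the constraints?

19

A right/down-only route from 1 to 16 makes exactly 3 down-moves and 3 right-moves in some order.
With no other constraints that would be C(6,3) = 20 routes.
Subtract routes through each blocked cell (inclusion–exclusion for overlaps): − through 13: 1 → 19.
That gives 19 routes.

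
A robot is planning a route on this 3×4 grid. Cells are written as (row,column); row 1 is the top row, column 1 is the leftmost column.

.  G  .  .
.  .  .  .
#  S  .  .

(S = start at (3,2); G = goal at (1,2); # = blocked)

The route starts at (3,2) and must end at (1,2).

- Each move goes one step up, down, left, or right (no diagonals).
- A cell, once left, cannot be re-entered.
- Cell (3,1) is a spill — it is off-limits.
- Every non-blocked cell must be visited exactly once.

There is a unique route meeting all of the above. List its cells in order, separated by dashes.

Need to visit all 11 open cells exactly once, starting at (3,2) and ending at (1,2).
Route from (3,2): 2× right (reaching (3,4)), 2× up (reaching (1,4)), left to (1,3), down to (2,3), 2× left (reaching (2,1)), up to (1,1), right to (1,2) — 10 moves in all.
Check: all 11 open cells covered.

(3,2) - (3,3) - (3,4) - (2,4) - (1,4) - (1,3) - (2,3) - (2,2) - (2,1) - (1,1) - (1,2)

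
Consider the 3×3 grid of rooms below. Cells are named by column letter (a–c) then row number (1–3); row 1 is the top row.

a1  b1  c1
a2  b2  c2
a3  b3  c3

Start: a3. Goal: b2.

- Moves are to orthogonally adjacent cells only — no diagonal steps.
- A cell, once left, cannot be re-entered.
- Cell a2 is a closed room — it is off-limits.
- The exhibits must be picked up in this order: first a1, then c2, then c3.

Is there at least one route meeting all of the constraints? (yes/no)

a1 must be visited but has only one open neighbour (b1), and it is neither the start nor the goal — the route would have to enter and leave through b1, re-entering it.

no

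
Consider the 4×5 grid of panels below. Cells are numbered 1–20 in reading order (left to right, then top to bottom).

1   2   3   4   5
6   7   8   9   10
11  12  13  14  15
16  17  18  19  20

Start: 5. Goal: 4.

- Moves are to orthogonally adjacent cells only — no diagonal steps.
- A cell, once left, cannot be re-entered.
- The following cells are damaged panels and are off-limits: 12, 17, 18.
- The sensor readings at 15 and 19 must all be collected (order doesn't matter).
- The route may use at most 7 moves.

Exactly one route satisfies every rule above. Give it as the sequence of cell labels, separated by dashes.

The budget equals the shortest possible length, so every move has to be on a shortest route through the required cells.
Route from 5: down 3 to 20, left 1 to 19, up 3 to 4 — 7 moves in all.
Check: all required cells visited; 7 ≤ 7 moves.

5 - 10 - 15 - 20 - 19 - 14 - 9 - 4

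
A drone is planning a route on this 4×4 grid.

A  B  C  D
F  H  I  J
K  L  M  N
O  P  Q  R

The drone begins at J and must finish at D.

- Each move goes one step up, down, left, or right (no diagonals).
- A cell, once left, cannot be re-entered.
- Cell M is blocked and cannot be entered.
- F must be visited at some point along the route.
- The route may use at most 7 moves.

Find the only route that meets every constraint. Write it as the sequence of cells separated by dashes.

J - I - H - F - A - B - C - D

The budget equals the shortest possible length, so every move has to be on a shortest route through the required cells.
Route from J: 3× left (reaching F), up to A, 3× right (reaching D) — 7 moves in all.
Check: all required cells visited; 7 ≤ 7 moves.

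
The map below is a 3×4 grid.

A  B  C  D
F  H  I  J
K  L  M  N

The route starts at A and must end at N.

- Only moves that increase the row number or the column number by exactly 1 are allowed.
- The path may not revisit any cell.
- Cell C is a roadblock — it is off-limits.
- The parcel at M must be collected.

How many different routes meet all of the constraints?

A right/down-only route from A to N makes exactly 2 down-moves and 3 right-moves in some order.
With no other constraints that would be C(5,2) = 10 routes.
Split at M and multiply the segment counts (each segment already excludes blocked cells): A→M: 5; M→N: 1; product = 5.
That gives 5 routes.

5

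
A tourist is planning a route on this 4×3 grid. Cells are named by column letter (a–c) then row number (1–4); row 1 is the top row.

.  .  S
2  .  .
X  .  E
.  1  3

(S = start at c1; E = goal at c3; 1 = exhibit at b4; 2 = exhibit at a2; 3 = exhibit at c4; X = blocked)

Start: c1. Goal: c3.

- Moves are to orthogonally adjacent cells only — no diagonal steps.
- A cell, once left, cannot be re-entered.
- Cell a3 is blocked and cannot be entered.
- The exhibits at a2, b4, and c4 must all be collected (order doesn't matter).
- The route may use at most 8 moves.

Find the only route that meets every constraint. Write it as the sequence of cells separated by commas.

The budget equals the shortest possible length, so every move has to be on a shortest route through the required cells.
Route from c1: left 2 to a1, down 1 to a2, right 1 to b2, down 2 to b4, right 1 to c4, up 1 to c3 — 8 moves in all.
Check: all required cells visited; 8 ≤ 8 moves.

c1, b1, a1, a2, b2, b3, b4, c4, c3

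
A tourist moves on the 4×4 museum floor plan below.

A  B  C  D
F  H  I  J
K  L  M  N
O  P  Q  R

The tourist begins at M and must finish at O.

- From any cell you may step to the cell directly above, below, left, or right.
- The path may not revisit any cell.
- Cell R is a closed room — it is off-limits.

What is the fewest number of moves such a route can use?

3

The Manhattan distance from M to O is |3−4| + |3−1| = 3, so at least 3 moves are needed.
A route of 3 moves achieves this: M → Q → P → O.
Since 3 matches the lower bound, it is optimal.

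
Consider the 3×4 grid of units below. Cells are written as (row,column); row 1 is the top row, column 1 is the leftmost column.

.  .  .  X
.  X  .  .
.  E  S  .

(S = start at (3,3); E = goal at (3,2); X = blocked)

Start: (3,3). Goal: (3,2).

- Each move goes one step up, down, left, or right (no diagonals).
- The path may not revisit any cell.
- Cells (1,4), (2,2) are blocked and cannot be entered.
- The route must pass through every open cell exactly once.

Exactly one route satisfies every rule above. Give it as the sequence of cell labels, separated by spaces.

Need to visit all 10 open cells exactly once, starting at (3,3) and ending at (3,2).
Cell (1,3) has only two open neighbours ((2,3) and (1,2)), so the path must pass straight through it: one of those is the cell it's entered from and the other is where it exits.
Route from (3,3): right to (3,4), up to (2,4), left to (2,3), up to (1,3), 2× left (reaching (1,1)), 2× down (reaching (3,1)), right to (3,2) — 9 moves in all.
Check: all 10 open cells covered.

(3,3) (3,4) (2,4) (2,3) (1,3) (1,2) (1,1) (2,1) (3,1) (3,2)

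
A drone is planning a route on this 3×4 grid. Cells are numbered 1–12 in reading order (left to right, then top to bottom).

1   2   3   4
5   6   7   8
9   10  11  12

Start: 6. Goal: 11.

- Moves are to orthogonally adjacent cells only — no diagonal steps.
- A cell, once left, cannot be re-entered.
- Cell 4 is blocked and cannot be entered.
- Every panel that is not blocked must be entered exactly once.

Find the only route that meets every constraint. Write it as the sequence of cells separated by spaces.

Need to visit all 11 open cells exactly once, starting at 6 and ending at 11.
Cell 8 has only two open neighbours (12 and 7), so the path must pass straight through it: one of those is the cell it's entered from and the other is where it exits.
Route from 6: down to 10, left to 9, 2× up (reaching 1), 2× right (reaching 3), down to 7, right to 8, down to 12, left to 11 — 10 moves in all.
Check: all 11 open cells covered.

6 10 9 5 1 2 3 7 8 12 11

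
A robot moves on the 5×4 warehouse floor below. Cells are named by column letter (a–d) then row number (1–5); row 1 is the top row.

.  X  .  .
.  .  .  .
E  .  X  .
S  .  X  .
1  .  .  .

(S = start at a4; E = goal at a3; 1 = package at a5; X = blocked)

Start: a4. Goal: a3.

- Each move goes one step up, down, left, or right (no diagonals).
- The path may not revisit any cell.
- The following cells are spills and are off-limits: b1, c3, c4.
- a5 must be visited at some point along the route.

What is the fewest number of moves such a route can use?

5

Any route passes through a5 somewhere between a4 and a3. Summing Manhattan distances along the two legs (a4 → a5 → a3) gives a lower bound of 1 + 2 = 3 moves.
The shortest route satisfying every rule uses 5 moves: a4 → a5 → b5 → b4 → b3 → a3.
The bound of 3 isn't tight here; checking systematically, no route of length 3 through 4 satisfies every constraint, so 5 is the minimum.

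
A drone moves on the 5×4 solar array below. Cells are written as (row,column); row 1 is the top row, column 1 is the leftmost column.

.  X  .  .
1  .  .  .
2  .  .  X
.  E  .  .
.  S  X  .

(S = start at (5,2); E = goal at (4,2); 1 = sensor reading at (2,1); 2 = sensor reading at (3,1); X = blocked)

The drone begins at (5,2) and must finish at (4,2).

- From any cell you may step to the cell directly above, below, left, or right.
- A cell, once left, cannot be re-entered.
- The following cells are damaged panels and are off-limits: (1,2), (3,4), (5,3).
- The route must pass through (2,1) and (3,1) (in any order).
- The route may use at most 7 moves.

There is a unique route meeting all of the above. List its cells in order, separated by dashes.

(5,2) - (5,1) - (4,1) - (3,1) - (2,1) - (2,2) - (3,2) - (4,2)

The budget equals the shortest possible length, so every move has to be on a shortest route through the required cells.
Route from (5,2): left 1 to (5,1), up 3 to (2,1), right 1 to (2,2), down 2 to (4,2) — 7 moves in all.
Check: all required cells visited; 7 ≤ 7 moves.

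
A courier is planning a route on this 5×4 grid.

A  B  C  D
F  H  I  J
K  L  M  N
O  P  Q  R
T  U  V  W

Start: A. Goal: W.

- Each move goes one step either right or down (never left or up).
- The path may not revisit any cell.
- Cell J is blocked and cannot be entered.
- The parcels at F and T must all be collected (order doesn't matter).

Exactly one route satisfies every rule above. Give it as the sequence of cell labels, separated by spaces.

Moves only go right or down, so the column and row indices never decrease.
Route from A: 4× down (reaching T), 3× right (reaching W) — 7 moves in all.
Check: all required cells visited.

A F K O T U V W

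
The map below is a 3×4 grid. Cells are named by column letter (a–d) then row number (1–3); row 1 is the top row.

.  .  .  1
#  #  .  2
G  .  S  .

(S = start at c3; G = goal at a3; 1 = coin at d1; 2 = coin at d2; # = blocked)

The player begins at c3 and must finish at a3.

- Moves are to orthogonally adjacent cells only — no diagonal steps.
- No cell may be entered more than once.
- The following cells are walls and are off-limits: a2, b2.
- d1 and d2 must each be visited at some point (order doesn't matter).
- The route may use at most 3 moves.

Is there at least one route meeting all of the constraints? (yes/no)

Every way from d1 onward to a3 runs back through c3, which the route has already used — so it cannot be completed without a revisit.

no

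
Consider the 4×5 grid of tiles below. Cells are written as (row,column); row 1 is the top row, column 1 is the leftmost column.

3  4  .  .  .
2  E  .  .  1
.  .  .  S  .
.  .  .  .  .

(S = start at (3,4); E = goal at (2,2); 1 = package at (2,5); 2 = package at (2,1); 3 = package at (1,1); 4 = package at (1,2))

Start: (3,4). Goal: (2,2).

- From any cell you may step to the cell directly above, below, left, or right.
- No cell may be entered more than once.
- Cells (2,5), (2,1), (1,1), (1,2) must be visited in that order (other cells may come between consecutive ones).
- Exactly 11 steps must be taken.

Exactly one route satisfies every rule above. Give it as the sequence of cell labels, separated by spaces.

The waypoints must appear in the order (2,5), (2,1), (1,1), (1,2), with no cell reused.
Route from (3,4): right 1 to (3,5), up 1 to (2,5), left 2 to (2,3), down 1 to (3,3), left 2 to (3,1), up 2 to (1,1), right 1 to (1,2), down 1 to (2,2) — 11 moves in all.
Check: order respected (1 at step 2, 2 at step 8, 3 at step 9, 4 at step 10); 11 moves as required.

(3,4) (3,5) (2,5) (2,4) (2,3) (3,3) (3,2) (3,1) (2,1) (1,1) (1,2) (2,2)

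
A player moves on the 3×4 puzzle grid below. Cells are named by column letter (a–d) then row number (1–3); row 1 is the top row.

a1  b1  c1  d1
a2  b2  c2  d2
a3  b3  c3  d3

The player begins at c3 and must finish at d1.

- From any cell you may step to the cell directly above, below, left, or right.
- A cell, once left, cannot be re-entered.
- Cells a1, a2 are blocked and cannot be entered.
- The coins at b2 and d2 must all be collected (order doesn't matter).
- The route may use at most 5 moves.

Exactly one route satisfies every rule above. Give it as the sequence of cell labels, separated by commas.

The 5-move cap with required stops at b2, d2 leaves no slack for detours.
Route from c3: left 1 to b3, up 1 to b2, right 2 to d2, up 1 to d1 — 5 moves in all.
Check: all required cells visited; 5 ≤ 5 moves.

c3, b3, b2, c2, d2, d1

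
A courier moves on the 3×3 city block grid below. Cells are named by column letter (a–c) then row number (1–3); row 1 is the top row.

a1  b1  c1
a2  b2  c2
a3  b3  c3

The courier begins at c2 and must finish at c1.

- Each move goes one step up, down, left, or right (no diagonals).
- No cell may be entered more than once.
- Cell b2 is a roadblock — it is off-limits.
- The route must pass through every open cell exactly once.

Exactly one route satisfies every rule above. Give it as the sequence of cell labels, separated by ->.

Need to visit all 8 open cells exactly once, starting at c2 and ending at c1.
Cell b1 has only two open neighbours (a1 and c1), so the path must pass straight through it: one of those is the cell it's entered from and the other is where it exits.
Route from c2: down 1 to c3, left 2 to a3, up 2 to a1, right 2 to c1 — 7 moves in all.
Check: all 8 open cells covered.

c2 -> c3 -> b3 -> a3 -> a2 -> a1 -> b1 -> c1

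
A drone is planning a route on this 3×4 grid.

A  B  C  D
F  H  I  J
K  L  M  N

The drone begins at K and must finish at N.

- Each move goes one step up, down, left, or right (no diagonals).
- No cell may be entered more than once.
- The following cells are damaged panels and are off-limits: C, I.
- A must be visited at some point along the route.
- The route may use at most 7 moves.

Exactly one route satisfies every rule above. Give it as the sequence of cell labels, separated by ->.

K -> F -> A -> B -> H -> L -> M -> N

The budget equals the shortest possible length, so every move has to be on a shortest route through the required cells.
Route from K: up 2 to A, right 1 to B, down 2 to L, right 2 to N — 7 moves in all.
Check: all required cells visited; 7 ≤ 7 moves.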